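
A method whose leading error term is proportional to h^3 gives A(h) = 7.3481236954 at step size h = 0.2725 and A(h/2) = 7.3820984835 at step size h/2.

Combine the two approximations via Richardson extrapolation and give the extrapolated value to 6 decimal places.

7.386952

With r = 3 the leading error scales as h^3, so the weight is 2^3 = 8.
Top: 8(7.3820984835) − (7.3481236954) = 51.7086641726
R = 51.7086641726/7 = 7.3869520247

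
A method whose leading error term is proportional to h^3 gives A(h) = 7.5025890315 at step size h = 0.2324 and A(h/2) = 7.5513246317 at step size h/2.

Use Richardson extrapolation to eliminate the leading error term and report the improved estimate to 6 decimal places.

7.558287

r = 3: numerator weight 8, denominator 7.
8×7.5513246317 = 60.4105970536; subtract 7.5025890315 → 52.9080080221
R = 52.9080080221/7 = 7.5582868603
Shift from A(h/2): +0.0069622286.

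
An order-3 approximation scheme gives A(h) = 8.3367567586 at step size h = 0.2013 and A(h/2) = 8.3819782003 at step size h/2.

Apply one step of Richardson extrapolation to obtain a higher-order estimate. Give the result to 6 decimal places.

Order 3 gives 2^r = 8 and 2^r − 1 = 7.
8×8.3819782003 = 67.0558256024; 67.0558256024 − 8.3367567586 = 58.7190688438
Divide by 2^3 − 1 = 7.
58.7190688438 ÷ 7 = 8.3884384063

8.388438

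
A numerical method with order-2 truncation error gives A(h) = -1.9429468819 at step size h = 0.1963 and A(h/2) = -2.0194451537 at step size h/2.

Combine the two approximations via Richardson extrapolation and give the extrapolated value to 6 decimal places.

-2.044945

Method order is 2; weight 2^2 = 4.
4*(-2.0194451537) = -8.0777806148; (-8.0777806148) − (-1.9429468819) = -6.1348337329
Divide by 2^2 − 1 = 3.
Result: -2.0449445776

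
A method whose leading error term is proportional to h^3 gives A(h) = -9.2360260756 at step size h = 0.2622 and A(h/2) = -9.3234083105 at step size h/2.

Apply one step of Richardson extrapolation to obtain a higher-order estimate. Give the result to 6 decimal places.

-9.335891

r = 3: numerator weight 8, denominator 7.
2^3*A(h/2) = -74.5872664840; minus A(h) gives -65.3512404084.
Denominator 8 − 1 = 7.
Extrapolated: (-65.3512404084) / 7 = -9.3358914869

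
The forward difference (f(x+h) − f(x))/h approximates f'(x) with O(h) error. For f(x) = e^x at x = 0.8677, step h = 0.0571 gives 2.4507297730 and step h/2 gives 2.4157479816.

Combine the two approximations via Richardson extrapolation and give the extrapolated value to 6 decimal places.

Leading term ∝ h^1; use weight 2 = 2^1.
2·2.4157479816 − 2.4507297730 = 2.3807661902
R = 2.3807661902/1 = 2.3807661902
Gap between inputs: 3.498e-02; correction applied: −0.0349817914.

2.380766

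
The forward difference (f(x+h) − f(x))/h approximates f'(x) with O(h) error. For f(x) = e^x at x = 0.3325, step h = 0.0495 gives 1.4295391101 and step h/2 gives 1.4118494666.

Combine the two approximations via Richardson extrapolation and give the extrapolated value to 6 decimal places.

1.394160

Error is O(h^1); halving h shrinks it by 2^1 = 2.
2^1×A(h/2) = 2.8236989332; minus A(h) gives 1.3941598231.
(2×1.4118494666 − 1.4295391101)/(2 − 1) = 1.3941598231
Correction |R − A(h/2)| = 1.769e-02; gap |A(h/2) − A(h)| = 1.769e-02.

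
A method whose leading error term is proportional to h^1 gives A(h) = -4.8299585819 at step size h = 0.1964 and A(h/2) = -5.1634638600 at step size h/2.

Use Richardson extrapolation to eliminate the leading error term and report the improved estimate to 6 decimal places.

-5.496969

Leading term ∝ h^1; use weight 2 = 2^1.
Numerator 2*A(h/2) − A(h) = 2*(-5.1634638600) − (-4.8299585819) = -5.4969691381
Denominator 2 − 1 = 1.
Result: -5.4969691381
Correction |R − A(h/2)| = 3.335e-01; gap |A(h/2) − A(h)| = 3.335e-01.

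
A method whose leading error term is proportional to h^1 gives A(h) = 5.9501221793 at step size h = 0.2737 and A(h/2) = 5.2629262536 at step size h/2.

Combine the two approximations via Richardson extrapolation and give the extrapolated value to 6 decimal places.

4.575730

r = 1: numerator weight 2, denominator 1.
2^1·A(h/2) = 10.5258525072; minus A(h) gives 4.5757303279.
R = 4.5757303279/1 = 4.5757303279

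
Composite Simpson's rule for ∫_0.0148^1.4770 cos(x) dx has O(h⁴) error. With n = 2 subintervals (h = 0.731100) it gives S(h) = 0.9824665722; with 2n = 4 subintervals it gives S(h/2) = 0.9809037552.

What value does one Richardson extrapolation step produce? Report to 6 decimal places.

0.980800

Method order is 4; weight 2^4 = 16.
16 × 0.9809037552 − 0.9824665722 = 14.7119935110
Denominator 16 − 1 = 15.
Extrapolated: 14.7119935110 / 15 = 0.9807995674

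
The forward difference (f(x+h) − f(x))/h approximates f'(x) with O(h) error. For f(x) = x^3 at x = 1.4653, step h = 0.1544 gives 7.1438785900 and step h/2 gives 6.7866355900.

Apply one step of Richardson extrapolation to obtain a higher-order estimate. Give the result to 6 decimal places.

Error is O(h^1); halving h shrinks it by 2^1 = 2.
2·6.7866355900 = 13.5732711800; 13.5732711800 − 7.1438785900 = 6.4293925900
Divide by 2^1 − 1 = 1.
Result: 6.4293925900
Correction |R − A(h/2)| = 3.572e-01; gap |A(h/2) − A(h)| = 3.572e-01.

6.429393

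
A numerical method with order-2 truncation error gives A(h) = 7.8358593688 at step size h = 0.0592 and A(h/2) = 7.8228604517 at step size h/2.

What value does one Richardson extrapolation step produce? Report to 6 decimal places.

Leading term ∝ h^2; use weight 4 = 2^2.
Difference of the inputs: 7.8228604517 − 7.8358593688 = -0.0129989171
Correction (A(h/2) − A(h))/(4 − 1) = (-0.0129989171)/3 = -0.0043329724
R = 7.8228604517 − 0.0043329724 = 7.8185274793
Gap between inputs: 1.300e-02; correction applied: −0.0043329724.

7.818527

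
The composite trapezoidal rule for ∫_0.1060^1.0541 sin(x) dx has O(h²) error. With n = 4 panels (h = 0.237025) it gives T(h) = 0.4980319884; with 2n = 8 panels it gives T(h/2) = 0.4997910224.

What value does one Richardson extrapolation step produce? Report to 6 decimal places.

r = 2: numerator weight 4, denominator 3.
Weighted: 1.9991640896 − 0.4980319884 = 1.5011321012
(4 × 0.4997910224 − 0.4980319884)/(4 − 1) = 0.5003773671
Shift from A(h/2): +0.0005863447.

0.500377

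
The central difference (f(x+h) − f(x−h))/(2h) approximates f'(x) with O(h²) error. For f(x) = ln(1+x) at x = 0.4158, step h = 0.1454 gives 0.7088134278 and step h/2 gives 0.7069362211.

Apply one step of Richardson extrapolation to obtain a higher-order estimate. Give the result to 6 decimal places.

Error is O(h^2); halving h shrinks it by 2^2 = 4.
A(h/2) − A(h) = 0.7069362211 − 0.7088134278 = -0.0018772067
Correction (A(h/2) − A(h))/(4 − 1) = (-0.0018772067)/3 = -0.0006257356
R = A(h/2) + (A(h/2) − A(h))/3 = 0.7069362211 − 0.0006257356 = 0.7063104855
Shift from A(h/2): −0.0006257356.

0.706310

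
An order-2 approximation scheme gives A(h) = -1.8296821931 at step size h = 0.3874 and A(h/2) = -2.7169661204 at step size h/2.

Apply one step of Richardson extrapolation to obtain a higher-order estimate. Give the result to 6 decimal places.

The method has order 2: 2^2 = 4.
4 × (-2.7169661204) − (-1.8296821931) = -9.0381822885
(-9.0381822885) ÷ 3 = -3.0127274295
Correction |R − A(h/2)| = 2.958e-01; gap |A(h/2) − A(h)| = 8.873e-01.

-3.012727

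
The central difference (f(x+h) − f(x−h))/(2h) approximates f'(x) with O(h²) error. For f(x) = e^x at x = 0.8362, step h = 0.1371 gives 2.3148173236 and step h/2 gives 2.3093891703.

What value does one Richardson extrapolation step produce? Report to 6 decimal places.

Order 2 gives 2^r = 4 and 2^r − 1 = 3.
A(h/2) − A(h) = 2.3093891703 − 2.3148173236 = -0.0054281533
Correction (A(h/2) − A(h))/(4 − 1) = (-0.0054281533)/3 = -0.0018093844
R = A(h/2) + (A(h/2) − A(h))/3 = 2.3093891703 − 0.0018093844 = 2.3075797859

2.307580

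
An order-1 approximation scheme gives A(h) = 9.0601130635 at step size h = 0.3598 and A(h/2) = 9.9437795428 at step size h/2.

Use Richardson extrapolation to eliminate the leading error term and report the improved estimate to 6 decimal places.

10.827446

Leading term ∝ h^1; use weight 2 = 2^1.
2×9.9437795428 = 19.8875590856; subtract 9.0601130635 → 10.8274460221
R = 10.8274460221/1 = 10.8274460221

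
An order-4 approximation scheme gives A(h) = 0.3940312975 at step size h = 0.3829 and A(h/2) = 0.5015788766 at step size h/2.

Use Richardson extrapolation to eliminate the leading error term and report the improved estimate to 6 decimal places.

r = 4: numerator weight 16, denominator 15.
A(h/2) − A(h) = 0.5015788766 − 0.3940312975 = 0.1075475791
Divide by 2^4 − 1 = 15: 0.1075475791/15 = 0.0071698386
R = A(h/2) + (A(h/2) − A(h))/15 = 0.5015788766 + 0.0071698386 = 0.5087487152
Shift from A(h/2): +0.0071698386.

0.508749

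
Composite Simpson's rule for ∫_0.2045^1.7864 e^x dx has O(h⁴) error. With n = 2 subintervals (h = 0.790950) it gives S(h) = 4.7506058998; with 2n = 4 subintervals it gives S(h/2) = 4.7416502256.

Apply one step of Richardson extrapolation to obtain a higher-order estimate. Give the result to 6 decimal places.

4.741053

Order 4 gives 2^r = 16 and 2^r − 1 = 15.
2^4*A(h/2) = 75.8664036096; minus A(h) gives 71.1157977098.
Divide by 2^4 − 1 = 15.
R = 71.1157977098/15 = 4.7410531807
Correction |R − A(h/2)| = 5.970e-04; gap |A(h/2) − A(h)| = 8.956e-03.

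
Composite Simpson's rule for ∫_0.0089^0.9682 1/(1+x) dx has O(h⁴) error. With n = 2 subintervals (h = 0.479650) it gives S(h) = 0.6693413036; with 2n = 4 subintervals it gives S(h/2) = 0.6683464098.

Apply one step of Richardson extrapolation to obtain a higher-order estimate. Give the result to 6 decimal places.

Method order is 4; weight 2^4 = 16.
A(h/2) − A(h) = 0.6683464098 − 0.6693413036 = -0.0009948938
Correction (A(h/2) − A(h))/(16 − 1) = (-0.0009948938)/15 = -0.0000663263
R = A(h/2) + (A(h/2) − A(h))/15 = 0.6683464098 − 0.0000663263 = 0.6682800835

0.668280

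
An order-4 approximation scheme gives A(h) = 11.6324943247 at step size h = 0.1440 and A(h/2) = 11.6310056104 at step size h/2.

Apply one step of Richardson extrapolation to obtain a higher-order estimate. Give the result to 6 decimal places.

11.630906

Method order is 4; weight 2^4 = 16.
Numerator 16×A(h/2) − A(h) = 16×11.6310056104 − 11.6324943247 = 174.4635954417
Denominator 16 − 1 = 15.
Result: 11.6309063628
Shift from A(h/2): −0.0000992476.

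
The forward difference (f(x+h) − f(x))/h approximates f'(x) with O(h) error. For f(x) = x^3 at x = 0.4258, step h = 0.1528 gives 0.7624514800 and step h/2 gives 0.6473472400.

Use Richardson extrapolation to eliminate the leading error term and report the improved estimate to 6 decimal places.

0.532243

Leading term ∝ h^1; use weight 2 = 2^1.
Weighted: 1.2946944800 − 0.7624514800 = 0.5322430000
Denominator 2 − 1 = 1.
Result: 0.5322430000
Correction |R − A(h/2)| = 1.151e-01; gap |A(h/2) − A(h)| = 1.151e-01.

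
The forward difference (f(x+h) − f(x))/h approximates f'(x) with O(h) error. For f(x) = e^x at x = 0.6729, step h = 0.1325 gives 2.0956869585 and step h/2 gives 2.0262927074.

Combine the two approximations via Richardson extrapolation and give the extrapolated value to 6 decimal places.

1.956898

r = 1: numerator weight 2, denominator 1.
Top: 2(2.0262927074) − (2.0956869585) = 1.9568984563
Denominator 2 − 1 = 1.
(2*2.0262927074 − 2.0956869585)/(2 − 1) = 1.9568984563
Shift from A(h/2): −0.0693942511.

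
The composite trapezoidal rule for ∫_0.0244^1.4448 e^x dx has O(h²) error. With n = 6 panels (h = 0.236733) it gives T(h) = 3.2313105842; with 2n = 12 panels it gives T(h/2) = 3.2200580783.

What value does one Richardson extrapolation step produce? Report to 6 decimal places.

3.216307

The method has order 2: 2^2 = 4.
4·3.2200580783 = 12.8802323132; subtract 3.2313105842 → 9.6489217290
9.6489217290 ÷ 3 = 3.2163072430
Gap between inputs: 1.125e-02; correction applied: −0.0037508353.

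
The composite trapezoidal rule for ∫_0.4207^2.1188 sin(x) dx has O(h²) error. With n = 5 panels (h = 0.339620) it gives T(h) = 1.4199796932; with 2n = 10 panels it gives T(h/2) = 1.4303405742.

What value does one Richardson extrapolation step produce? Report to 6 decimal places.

With r = 2 the leading error scales as h^2, so the weight is 2^2 = 4.
4×1.4303405742 = 5.7213622968; subtract 1.4199796932 → 4.3013826036
R = 4.3013826036/3 = 1.4337942012

1.433794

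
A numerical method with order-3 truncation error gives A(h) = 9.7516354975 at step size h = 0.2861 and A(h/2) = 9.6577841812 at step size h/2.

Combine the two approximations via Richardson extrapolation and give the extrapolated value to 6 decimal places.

The method has order 3: 2^3 = 8.
2^3·A(h/2) = 77.2622734496; minus A(h) gives 67.5106379521.
R = 67.5106379521/7 = 9.6443768503
Shift from A(h/2): −0.0134073309.

9.644377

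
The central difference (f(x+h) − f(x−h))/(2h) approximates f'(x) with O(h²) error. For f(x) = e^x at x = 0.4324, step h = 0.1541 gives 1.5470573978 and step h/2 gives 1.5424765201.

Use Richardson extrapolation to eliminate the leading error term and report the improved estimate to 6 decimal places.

1.540950

With r = 2 the leading error scales as h^2, so the weight is 2^2 = 4.
2^2 × A(h/2) = 6.1699060804; minus A(h) gives 4.6228486826.
Divide by 2^2 − 1 = 3.
So the Richardson estimate is 1.5409495609.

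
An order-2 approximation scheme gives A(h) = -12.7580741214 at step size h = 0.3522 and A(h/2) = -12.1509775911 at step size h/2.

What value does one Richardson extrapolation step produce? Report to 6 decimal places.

-11.948612

The method has order 2: 2^2 = 4.
2^2 × A(h/2) = -48.6039103644; minus A(h) gives -35.8458362430.
Denominator 4 − 1 = 3.
So the Richardson estimate is -11.9486120810.
Correction |R − A(h/2)| = 2.024e-01; gap |A(h/2) − A(h)| = 6.071e-01.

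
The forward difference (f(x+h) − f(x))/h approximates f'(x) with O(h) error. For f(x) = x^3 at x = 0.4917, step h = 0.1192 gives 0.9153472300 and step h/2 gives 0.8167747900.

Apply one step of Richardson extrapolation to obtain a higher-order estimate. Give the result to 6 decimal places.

0.718202

Order 1 gives 2^r = 2 and 2^r − 1 = 1.
Numerator 2*A(h/2) − A(h) = 2*0.8167747900 − 0.9153472300 = 0.7182023500
Denominator 2 − 1 = 1.
R = 0.7182023500/1 = 0.7182023500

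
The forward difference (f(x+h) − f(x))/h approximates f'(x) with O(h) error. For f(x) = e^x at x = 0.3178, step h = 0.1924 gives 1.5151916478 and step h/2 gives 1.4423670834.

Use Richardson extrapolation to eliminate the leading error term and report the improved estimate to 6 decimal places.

r = 1: numerator weight 2, denominator 1.
2^1·A(h/2) = 2.8847341668; minus A(h) gives 1.3695425190.
Extrapolated: 1.3695425190 / 1 = 1.3695425190
Shift from A(h/2): −0.0728245644.

1.369543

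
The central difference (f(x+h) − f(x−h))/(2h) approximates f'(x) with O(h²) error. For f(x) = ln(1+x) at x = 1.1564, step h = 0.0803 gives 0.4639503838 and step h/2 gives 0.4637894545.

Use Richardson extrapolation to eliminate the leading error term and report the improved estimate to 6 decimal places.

The method has order 2: 2^2 = 4.
4·0.4637894545 = 1.8551578180; subtract 0.4639503838 → 1.3912074342
Divide by 2^2 − 1 = 3.
(4·0.4637894545 − 0.4639503838)/(4 − 1) = 0.4637358114
Correction |R − A(h/2)| = 5.364e-05; gap |A(h/2) − A(h)| = 1.609e-04.

0.463736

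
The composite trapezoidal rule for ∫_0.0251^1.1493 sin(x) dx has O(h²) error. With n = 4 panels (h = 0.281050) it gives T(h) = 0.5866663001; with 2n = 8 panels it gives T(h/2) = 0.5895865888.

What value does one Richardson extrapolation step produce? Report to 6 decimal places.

Error is O(h^2); halving h shrinks it by 2^2 = 4.
Difference of the inputs: 0.5895865888 − 0.5866663001 = 0.0029202887
Correction (A(h/2) − A(h))/(4 − 1) = 0.0029202887/3 = 0.0009734296
R = A(h/2) + (A(h/2) − A(h))/3 = 0.5895865888 + 0.0009734296 = 0.5905600184
Gap between inputs: 2.920e-03; correction applied: +0.0009734296.

0.590560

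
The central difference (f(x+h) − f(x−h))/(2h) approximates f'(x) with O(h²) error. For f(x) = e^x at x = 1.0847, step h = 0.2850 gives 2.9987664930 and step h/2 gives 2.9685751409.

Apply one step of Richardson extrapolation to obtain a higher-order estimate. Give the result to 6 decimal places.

2.958511

The method has order 2: 2^2 = 4.
2^2*A(h/2) = 11.8743005636; minus A(h) gives 8.8755340706.
Extrapolated: 8.8755340706 / 3 = 2.9585113569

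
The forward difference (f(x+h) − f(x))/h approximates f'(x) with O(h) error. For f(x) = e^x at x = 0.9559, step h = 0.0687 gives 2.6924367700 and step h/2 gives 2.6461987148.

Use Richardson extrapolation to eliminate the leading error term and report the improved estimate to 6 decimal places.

2.599961

Method order is 1; weight 2^1 = 2.
A(h/2) − A(h) = 2.6461987148 − 2.6924367700 = -0.0462380552
Divide by 2^1 − 1 = 1: (-0.0462380552)/1 = -0.0462380552
R = 2.6461987148 − 0.0462380552 = 2.5999606596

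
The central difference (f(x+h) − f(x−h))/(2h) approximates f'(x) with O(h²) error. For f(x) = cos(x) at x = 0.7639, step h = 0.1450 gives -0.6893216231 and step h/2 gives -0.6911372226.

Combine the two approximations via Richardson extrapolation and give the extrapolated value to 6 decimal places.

-0.691742

r = 2, so 2^r = 4.
Top: 4(-0.6911372226) − (-0.6893216231) = -2.0752272673
Denominator 4 − 1 = 3.
(-2.0752272673) ÷ 3 = -0.6917424224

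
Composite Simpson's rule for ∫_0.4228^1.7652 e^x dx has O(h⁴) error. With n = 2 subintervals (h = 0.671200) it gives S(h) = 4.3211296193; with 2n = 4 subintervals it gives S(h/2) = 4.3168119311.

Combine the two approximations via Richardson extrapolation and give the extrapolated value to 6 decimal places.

4.316524

With r = 4 the leading error scales as h^4, so the weight is 2^4 = 16.
16 × 4.3168119311 = 69.0689908976; 69.0689908976 − 4.3211296193 = 64.7478612783
Divide by 2^4 − 1 = 15.
Result: 4.3165240852
Gap between inputs: 4.318e-03; correction applied: −0.0002878459.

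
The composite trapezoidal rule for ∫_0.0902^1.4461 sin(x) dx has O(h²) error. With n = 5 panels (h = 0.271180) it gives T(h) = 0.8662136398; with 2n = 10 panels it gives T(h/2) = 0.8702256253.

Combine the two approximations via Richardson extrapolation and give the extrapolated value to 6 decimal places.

0.871563

Method order is 2; weight 2^2 = 4.
A(h/2) − A(h) = 0.8702256253 − 0.8662136398 = 0.0040119855
Correction (A(h/2) − A(h))/(4 − 1) = 0.0040119855/3 = 0.0013373285
R = A(h/2) + (A(h/2) − A(h))/3 = 0.8702256253 + 0.0013373285 = 0.8715629538
Gap between inputs: 4.012e-03; correction applied: +0.0013373285.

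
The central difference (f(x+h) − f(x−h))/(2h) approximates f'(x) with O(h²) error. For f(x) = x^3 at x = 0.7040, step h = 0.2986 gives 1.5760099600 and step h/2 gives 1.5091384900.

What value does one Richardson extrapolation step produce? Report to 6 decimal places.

1.486848

r = 2, so 2^r = 4.
4·1.5091384900 − 1.5760099600 = 4.4605440000
Divide by 2^2 − 1 = 3.
(4·1.5091384900 − 1.5760099600)/(4 − 1) = 1.4868480000
Gap between inputs: 6.687e-02; correction applied: −0.0222904900.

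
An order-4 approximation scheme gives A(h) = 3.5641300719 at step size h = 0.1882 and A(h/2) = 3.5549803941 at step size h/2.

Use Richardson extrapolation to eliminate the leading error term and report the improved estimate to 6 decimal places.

Error is O(h^4); halving h shrinks it by 2^4 = 16.
16×3.5549803941 − 3.5641300719 = 53.3155562337
R = 53.3155562337/15 = 3.5543704156
Correction |R − A(h/2)| = 6.100e-04; gap |A(h/2) − A(h)| = 9.150e-03.

3.554370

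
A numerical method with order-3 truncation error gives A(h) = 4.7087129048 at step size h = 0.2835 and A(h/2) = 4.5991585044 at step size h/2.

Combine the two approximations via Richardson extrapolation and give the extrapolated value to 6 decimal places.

With r = 3 the leading error scales as h^3, so the weight is 2^3 = 8.
8·4.5991585044 − 4.7087129048 = 32.0845551304
Divide by 2^3 − 1 = 7.
(8·4.5991585044 − 4.7087129048)/(8 − 1) = 4.5835078758

4.583508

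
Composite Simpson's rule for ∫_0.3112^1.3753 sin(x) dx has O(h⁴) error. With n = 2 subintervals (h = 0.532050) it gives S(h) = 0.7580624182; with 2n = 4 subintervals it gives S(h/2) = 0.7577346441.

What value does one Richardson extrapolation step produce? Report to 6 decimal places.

Error is O(h^4); halving h shrinks it by 2^4 = 16.
2^4 × A(h/2) = 12.1237543056; minus A(h) gives 11.3656918874.
Extrapolated: 11.3656918874 / 15 = 0.7577127925
Gap between inputs: 3.278e-04; correction applied: −0.0000218516.

0.757713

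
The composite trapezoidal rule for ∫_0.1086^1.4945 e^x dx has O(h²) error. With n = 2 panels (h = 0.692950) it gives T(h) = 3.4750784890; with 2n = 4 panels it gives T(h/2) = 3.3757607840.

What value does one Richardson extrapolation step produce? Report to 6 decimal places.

Leading term ∝ h^2; use weight 4 = 2^2.
4*3.3757607840 = 13.5030431360; subtract 3.4750784890 → 10.0279646470
10.0279646470 ÷ 3 = 3.3426548823
Shift from A(h/2): −0.0331059017.

3.342655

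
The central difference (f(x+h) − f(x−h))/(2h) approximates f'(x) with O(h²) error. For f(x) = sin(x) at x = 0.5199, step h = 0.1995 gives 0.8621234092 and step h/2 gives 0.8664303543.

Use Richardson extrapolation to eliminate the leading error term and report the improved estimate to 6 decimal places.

Order 2 gives 2^r = 4 and 2^r − 1 = 3.
Weighted: 3.4657214172 − 0.8621234092 = 2.6035980080
Denominator 4 − 1 = 3.
R = 2.6035980080/3 = 0.8678660027

0.867866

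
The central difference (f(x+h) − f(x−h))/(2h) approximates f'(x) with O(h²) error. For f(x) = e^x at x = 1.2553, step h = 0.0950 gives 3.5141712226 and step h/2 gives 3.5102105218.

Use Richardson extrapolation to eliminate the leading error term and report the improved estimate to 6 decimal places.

r = 2, so 2^r = 4.
Difference of the inputs: 3.5102105218 − 3.5141712226 = -0.0039607008
Divide by 2^2 − 1 = 3: (-0.0039607008)/3 = -0.0013202336
R = 3.5102105218 − 0.0013202336 = 3.5088902882
Shift from A(h/2): −0.0013202336.

3.508890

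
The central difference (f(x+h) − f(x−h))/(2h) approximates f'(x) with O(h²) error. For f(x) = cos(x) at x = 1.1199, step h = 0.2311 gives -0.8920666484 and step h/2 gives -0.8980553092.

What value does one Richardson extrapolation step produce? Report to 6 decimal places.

-0.900052

Error is O(h^2); halving h shrinks it by 2^2 = 4.
A(h/2) − A(h) = -0.8980553092 − (-0.8920666484) = -0.0059886608
Divide by 2^2 − 1 = 3: (-0.0059886608)/3 = -0.0019962203
R = A(h/2) + (A(h/2) − A(h))/3 = -0.8980553092 − 0.0019962203 = -0.9000515295
Gap between inputs: 5.989e-03; correction applied: −0.0019962203.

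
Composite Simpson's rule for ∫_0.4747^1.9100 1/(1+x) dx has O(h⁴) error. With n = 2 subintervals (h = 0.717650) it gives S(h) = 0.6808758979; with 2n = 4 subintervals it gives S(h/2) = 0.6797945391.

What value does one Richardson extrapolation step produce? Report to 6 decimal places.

The method has order 4: 2^4 = 16.
Top: 16(0.6797945391) − (0.6808758979) = 10.1958367277
Denominator 16 − 1 = 15.
So the Richardson estimate is 0.6797224485.

0.679722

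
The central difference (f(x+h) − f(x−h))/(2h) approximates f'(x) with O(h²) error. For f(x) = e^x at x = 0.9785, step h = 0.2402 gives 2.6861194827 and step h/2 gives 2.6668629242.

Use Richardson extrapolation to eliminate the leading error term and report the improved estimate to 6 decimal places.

2.660444

Order 2 gives 2^r = 4 and 2^r − 1 = 3.
2^2×A(h/2) = 10.6674516968; minus A(h) gives 7.9813322141.
Divide by 2^2 − 1 = 3.
R = 7.9813322141/3 = 2.6604440714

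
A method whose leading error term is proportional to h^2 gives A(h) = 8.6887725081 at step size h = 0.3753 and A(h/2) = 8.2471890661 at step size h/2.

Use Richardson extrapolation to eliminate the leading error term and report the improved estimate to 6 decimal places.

r = 2, so 2^r = 4.
Numerator 4*A(h/2) − A(h) = 4*8.2471890661 − 8.6887725081 = 24.2999837563
Divide by 2^2 − 1 = 3.
Result: 8.0999945854
Shift from A(h/2): −0.1471944807.

8.099995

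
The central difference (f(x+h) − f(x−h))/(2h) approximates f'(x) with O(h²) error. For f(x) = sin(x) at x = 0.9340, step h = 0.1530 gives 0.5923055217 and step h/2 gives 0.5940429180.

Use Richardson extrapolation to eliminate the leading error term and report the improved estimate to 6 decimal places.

0.594622

Order 2 gives 2^r = 4 and 2^r − 1 = 3.
Weighted: 2.3761716720 − 0.5923055217 = 1.7838661503
Denominator 4 − 1 = 3.
1.7838661503 ÷ 3 = 0.5946220501
Shift from A(h/2): +0.0005791321.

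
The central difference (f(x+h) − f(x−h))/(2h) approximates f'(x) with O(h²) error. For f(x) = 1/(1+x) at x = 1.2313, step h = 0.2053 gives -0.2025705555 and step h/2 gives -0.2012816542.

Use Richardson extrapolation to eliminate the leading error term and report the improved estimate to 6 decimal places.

r = 2: numerator weight 4, denominator 3.
4 × (-0.2012816542) = -0.8051266168; (-0.8051266168) − (-0.2025705555) = -0.6025560613
R = (-0.6025560613)/3 = -0.2008520204

-0.200852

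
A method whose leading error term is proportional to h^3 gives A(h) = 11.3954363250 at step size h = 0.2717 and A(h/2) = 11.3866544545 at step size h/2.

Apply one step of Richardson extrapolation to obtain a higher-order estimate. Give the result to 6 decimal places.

r = 3, so 2^r = 8.
8×11.3866544545 = 91.0932356360; subtract 11.3954363250 → 79.6977993110
Denominator 8 − 1 = 7.
Extrapolated: 79.6977993110 / 7 = 11.3853999016
Correction |R − A(h/2)| = 1.255e-03; gap |A(h/2) − A(h)| = 8.782e-03.

11.385400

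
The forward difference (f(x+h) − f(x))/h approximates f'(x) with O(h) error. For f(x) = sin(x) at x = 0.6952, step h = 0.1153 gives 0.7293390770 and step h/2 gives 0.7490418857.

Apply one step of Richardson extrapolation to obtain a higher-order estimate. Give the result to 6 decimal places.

0.768745

The method has order 1: 2^1 = 2.
Difference of the inputs: 0.7490418857 − 0.7293390770 = 0.0197028087
Divide by 2^1 − 1 = 1: 0.0197028087/1 = 0.0197028087
R = 0.7490418857 + 0.0197028087 = 0.7687446944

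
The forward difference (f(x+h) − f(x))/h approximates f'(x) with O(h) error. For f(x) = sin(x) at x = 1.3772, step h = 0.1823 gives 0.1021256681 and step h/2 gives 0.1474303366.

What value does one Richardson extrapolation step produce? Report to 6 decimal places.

Error is O(h^1); halving h shrinks it by 2^1 = 2.
Difference of the inputs: 0.1474303366 − 0.1021256681 = 0.0453046685
Correction (A(h/2) − A(h))/(2 − 1) = 0.0453046685/1 = 0.0453046685
R = A(h/2) + (A(h/2) − A(h))/1 = 0.1474303366 + 0.0453046685 = 0.1927350051

0.192735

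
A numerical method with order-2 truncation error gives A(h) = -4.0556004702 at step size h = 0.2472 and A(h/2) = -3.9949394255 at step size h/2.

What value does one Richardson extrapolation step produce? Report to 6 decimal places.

r = 2, so 2^r = 4.
4·(-3.9949394255) = -15.9797577020; subtract (-4.0556004702) → -11.9241572318
R = (-11.9241572318)/3 = -3.9747190773
Correction |R − A(h/2)| = 2.022e-02; gap |A(h/2) − A(h)| = 6.066e-02.

-3.974719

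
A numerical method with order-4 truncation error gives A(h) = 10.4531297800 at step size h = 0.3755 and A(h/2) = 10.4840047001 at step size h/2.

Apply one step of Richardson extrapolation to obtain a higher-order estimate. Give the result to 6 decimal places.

Method order is 4; weight 2^4 = 16.
Top: 16(10.4840047001) − (10.4531297800) = 157.2909454216
Divide by 2^4 − 1 = 15.
157.2909454216 ÷ 15 = 10.4860630281

10.486063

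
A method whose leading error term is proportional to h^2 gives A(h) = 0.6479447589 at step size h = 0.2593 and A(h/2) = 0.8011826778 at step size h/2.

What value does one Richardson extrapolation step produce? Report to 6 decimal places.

Order 2 gives 2^r = 4 and 2^r − 1 = 3.
4×0.8011826778 = 3.2047307112; 3.2047307112 − 0.6479447589 = 2.5567859523
Denominator 4 − 1 = 3.
Result: 0.8522619841

0.852262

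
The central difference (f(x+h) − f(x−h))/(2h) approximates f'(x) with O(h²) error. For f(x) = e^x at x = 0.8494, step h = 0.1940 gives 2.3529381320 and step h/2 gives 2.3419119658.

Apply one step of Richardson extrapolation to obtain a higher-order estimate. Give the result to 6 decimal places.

Method order is 2; weight 2^2 = 4.
A(h/2) − A(h) = 2.3419119658 − 2.3529381320 = -0.0110261662
Correction (A(h/2) − A(h))/(4 − 1) = (-0.0110261662)/3 = -0.0036753887
R = 2.3419119658 − 0.0036753887 = 2.3382365771
Shift from A(h/2): −0.0036753887.

2.338237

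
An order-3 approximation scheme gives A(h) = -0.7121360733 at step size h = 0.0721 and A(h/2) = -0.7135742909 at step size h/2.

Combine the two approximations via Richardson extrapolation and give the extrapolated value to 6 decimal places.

r = 3, so 2^r = 8.
8*(-0.7135742909) − (-0.7121360733) = -4.9964582539
Denominator 8 − 1 = 7.
(8*(-0.7135742909) − (-0.7121360733))/(8 − 1) = -0.7137797506

-0.713780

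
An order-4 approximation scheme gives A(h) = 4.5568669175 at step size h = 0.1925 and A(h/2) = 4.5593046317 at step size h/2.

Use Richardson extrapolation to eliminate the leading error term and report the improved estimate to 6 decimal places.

4.559467

r = 4: numerator weight 16, denominator 15.
Top: 16(4.5593046317) − (4.5568669175) = 68.3920071897
Denominator 16 − 1 = 15.
So the Richardson estimate is 4.5594671460.
Correction |R − A(h/2)| = 1.625e-04; gap |A(h/2) − A(h)| = 2.438e-03.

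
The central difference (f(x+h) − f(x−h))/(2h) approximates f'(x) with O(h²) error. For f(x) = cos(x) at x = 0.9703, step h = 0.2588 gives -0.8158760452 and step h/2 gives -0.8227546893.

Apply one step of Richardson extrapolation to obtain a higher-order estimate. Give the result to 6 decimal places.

r = 2: numerator weight 4, denominator 3.
4×(-0.8227546893) = -3.2910187572; (-3.2910187572) − (-0.8158760452) = -2.4751427120
Extrapolated: (-2.4751427120) / 3 = -0.8250475707

-0.825048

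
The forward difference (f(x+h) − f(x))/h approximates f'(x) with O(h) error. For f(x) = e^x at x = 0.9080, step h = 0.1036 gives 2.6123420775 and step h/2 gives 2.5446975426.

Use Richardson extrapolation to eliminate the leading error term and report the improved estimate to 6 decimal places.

With r = 1 the leading error scales as h^1, so the weight is 2^1 = 2.
2^1 × A(h/2) = 5.0893950852; minus A(h) gives 2.4770530077.
(2 × 2.5446975426 − 2.6123420775)/(2 − 1) = 2.4770530077

2.477053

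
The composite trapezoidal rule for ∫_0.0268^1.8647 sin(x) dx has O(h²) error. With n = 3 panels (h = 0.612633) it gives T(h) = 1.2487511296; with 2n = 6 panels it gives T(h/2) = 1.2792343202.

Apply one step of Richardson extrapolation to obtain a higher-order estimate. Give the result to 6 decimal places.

1.289395

Error is O(h^2); halving h shrinks it by 2^2 = 4.
2^2·A(h/2) = 5.1169372808; minus A(h) gives 3.8681861512.
(4·1.2792343202 − 1.2487511296)/(4 − 1) = 1.2893953837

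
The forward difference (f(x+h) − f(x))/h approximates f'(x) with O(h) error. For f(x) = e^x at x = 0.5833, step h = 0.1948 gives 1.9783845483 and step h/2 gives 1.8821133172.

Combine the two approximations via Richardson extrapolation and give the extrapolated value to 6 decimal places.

With r = 1 the leading error scales as h^1, so the weight is 2^1 = 2.
Weighted: 3.7642266344 − 1.9783845483 = 1.7858420861
R = 1.7858420861/1 = 1.7858420861
Gap between inputs: 9.627e-02; correction applied: −0.0962712311.

1.785842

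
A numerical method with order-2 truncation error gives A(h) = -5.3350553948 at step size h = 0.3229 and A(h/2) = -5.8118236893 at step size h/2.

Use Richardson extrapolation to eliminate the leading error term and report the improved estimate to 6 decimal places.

-5.970746

Leading term ∝ h^2; use weight 4 = 2^2.
4 × (-5.8118236893) = -23.2472947572; subtract (-5.3350553948) → -17.9122393624
Denominator 4 − 1 = 3.
R = (-17.9122393624)/3 = -5.9707464541
Gap between inputs: 4.768e-01; correction applied: −0.1589227648.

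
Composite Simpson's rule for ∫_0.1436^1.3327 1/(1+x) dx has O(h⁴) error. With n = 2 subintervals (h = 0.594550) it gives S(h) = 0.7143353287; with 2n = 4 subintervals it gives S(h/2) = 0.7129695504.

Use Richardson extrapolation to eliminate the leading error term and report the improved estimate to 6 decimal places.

0.712878

Order 4 gives 2^r = 16 and 2^r − 1 = 15.
16×0.7129695504 = 11.4075128064; subtract 0.7143353287 → 10.6931774777
Divide by 2^4 − 1 = 15.
(16×0.7129695504 − 0.7143353287)/(16 − 1) = 0.7128784985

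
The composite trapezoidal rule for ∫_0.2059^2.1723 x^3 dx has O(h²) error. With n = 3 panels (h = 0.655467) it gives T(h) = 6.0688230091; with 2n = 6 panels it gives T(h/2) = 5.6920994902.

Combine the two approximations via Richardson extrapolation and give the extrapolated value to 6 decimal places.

The method has order 2: 2^2 = 4.
Top: 4(5.6920994902) − (6.0688230091) = 16.6995749517
Denominator 4 − 1 = 3.
Result: 5.5665249839

5.566525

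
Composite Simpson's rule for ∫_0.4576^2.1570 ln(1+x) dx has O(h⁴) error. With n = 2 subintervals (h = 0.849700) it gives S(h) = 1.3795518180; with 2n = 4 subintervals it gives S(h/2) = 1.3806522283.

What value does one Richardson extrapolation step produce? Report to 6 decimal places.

The method has order 4: 2^4 = 16.
Top: 16(1.3806522283) − (1.3795518180) = 20.7108838348
Denominator 16 − 1 = 15.
(16*1.3806522283 − 1.3795518180)/(16 − 1) = 1.3807255890

1.380726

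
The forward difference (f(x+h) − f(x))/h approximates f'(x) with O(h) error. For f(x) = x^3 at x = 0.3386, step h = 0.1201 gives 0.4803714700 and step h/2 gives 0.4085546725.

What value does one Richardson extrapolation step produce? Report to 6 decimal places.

0.336738

r = 1, so 2^r = 2.
2*0.4085546725 = 0.8171093450; subtract 0.4803714700 → 0.3367378750
0.3367378750 ÷ 1 = 0.3367378750
Correction |R − A(h/2)| = 7.182e-02; gap |A(h/2) − A(h)| = 7.182e-02.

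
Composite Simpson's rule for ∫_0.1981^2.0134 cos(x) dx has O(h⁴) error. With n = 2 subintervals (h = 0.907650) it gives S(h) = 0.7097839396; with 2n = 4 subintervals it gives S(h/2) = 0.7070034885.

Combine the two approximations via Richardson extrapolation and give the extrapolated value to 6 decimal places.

0.706818

r = 4: numerator weight 16, denominator 15.
2^4 × A(h/2) = 11.3120558160; minus A(h) gives 10.6022718764.
Denominator 16 − 1 = 15.
Extrapolated: 10.6022718764 / 15 = 0.7068181251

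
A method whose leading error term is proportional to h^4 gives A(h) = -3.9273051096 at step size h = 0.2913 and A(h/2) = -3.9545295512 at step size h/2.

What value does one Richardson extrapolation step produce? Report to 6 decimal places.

-3.956345

The method has order 4: 2^4 = 16.
2^4·A(h/2) = -63.2724728192; minus A(h) gives -59.3451677096.
Extrapolated: (-59.3451677096) / 15 = -3.9563445140
Shift from A(h/2): −0.0018149628.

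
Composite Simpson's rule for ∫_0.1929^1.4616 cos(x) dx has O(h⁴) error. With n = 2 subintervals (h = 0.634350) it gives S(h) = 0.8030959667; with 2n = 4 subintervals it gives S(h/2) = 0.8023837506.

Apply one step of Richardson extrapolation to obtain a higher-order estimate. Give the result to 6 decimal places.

r = 4, so 2^r = 16.
16·0.8023837506 = 12.8381400096; subtract 0.8030959667 → 12.0350440429
R = 12.0350440429/15 = 0.8023362695
Correction |R − A(h/2)| = 4.748e-05; gap |A(h/2) − A(h)| = 7.122e-04.

0.802336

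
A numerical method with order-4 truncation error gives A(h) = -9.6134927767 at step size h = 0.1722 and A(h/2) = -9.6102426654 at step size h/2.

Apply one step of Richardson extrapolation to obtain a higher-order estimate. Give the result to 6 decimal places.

r = 4: numerator weight 16, denominator 15.
Difference of the inputs: -9.6102426654 − (-9.6134927767) = 0.0032501113
Correction (A(h/2) − A(h))/(16 − 1) = 0.0032501113/15 = 0.0002166741
R = -9.6102426654 + 0.0002166741 = -9.6100259913
Correction |R − A(h/2)| = 2.167e-04; gap |A(h/2) − A(h)| = 3.250e-03.

-9.610026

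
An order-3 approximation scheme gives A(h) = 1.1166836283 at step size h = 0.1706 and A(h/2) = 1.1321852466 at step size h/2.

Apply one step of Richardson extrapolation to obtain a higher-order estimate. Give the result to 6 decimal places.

1.134400

Leading term ∝ h^3; use weight 8 = 2^3.
Numerator 8×A(h/2) − A(h) = 8×1.1321852466 − 1.1166836283 = 7.9407983445
Denominator 8 − 1 = 7.
(8×1.1321852466 − 1.1166836283)/(8 − 1) = 1.1343997635
Gap between inputs: 1.550e-02; correction applied: +0.0022145169.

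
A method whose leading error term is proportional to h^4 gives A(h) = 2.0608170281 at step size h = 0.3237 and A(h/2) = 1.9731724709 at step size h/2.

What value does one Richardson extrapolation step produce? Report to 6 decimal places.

1.967330

The method has order 4: 2^4 = 16.
A(h/2) − A(h) = 1.9731724709 − 2.0608170281 = -0.0876445572
Correction (A(h/2) − A(h))/(16 − 1) = (-0.0876445572)/15 = -0.0058429705
R = A(h/2) + (A(h/2) − A(h))/15 = 1.9731724709 − 0.0058429705 = 1.9673295004
Shift from A(h/2): −0.0058429705.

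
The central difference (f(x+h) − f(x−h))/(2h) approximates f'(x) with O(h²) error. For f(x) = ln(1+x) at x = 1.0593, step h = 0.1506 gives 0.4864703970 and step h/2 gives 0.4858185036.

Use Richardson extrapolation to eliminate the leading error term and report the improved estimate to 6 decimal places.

0.485601

Order 2 gives 2^r = 4 and 2^r − 1 = 3.
Numerator 4×A(h/2) − A(h) = 4×0.4858185036 − 0.4864703970 = 1.4568036174
Divide by 2^2 − 1 = 3.
R = 1.4568036174/3 = 0.4856012058
Correction |R − A(h/2)| = 2.173e-04; gap |A(h/2) − A(h)| = 6.519e-04.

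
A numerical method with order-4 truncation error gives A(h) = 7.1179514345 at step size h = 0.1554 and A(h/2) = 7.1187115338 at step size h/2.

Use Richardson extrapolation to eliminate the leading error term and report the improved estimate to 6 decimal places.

r = 4, so 2^r = 16.
16×7.1187115338 − 7.1179514345 = 106.7814331063
Denominator 16 − 1 = 15.
So the Richardson estimate is 7.1187622071.
Gap between inputs: 7.601e-04; correction applied: +0.0000506733.

7.118762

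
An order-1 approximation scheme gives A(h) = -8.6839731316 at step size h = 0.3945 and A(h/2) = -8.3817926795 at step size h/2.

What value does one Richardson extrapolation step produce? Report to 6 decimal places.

r = 1: numerator weight 2, denominator 1.
2^1·A(h/2) = -16.7635853590; minus A(h) gives -8.0796122274.
Denominator 2 − 1 = 1.
Result: -8.0796122274
Shift from A(h/2): +0.3021804521.

-8.079612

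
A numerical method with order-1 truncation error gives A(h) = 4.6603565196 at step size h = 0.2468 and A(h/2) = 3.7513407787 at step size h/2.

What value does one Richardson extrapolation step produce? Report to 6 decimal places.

r = 1: numerator weight 2, denominator 1.
Top: 2(3.7513407787) − (4.6603565196) = 2.8423250378
Divide by 2^1 − 1 = 1.
Result: 2.8423250378
Correction |R − A(h/2)| = 9.090e-01; gap |A(h/2) − A(h)| = 9.090e-01.

2.842325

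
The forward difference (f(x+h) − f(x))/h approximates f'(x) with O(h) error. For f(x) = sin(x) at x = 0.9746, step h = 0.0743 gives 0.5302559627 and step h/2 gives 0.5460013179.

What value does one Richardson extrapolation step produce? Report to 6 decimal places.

0.561747

Method order is 1; weight 2^1 = 2.
2×0.5460013179 = 1.0920026358; 1.0920026358 − 0.5302559627 = 0.5617466731
Divide by 2^1 − 1 = 1.
0.5617466731 ÷ 1 = 0.5617466731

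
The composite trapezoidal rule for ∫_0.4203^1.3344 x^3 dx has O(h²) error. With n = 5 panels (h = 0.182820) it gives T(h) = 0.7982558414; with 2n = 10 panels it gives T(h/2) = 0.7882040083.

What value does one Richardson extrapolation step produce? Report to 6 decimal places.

0.784853

With r = 2 the leading error scales as h^2, so the weight is 2^2 = 4.
Weighted: 3.1528160332 − 0.7982558414 = 2.3545601918
2.3545601918 ÷ 3 = 0.7848533973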